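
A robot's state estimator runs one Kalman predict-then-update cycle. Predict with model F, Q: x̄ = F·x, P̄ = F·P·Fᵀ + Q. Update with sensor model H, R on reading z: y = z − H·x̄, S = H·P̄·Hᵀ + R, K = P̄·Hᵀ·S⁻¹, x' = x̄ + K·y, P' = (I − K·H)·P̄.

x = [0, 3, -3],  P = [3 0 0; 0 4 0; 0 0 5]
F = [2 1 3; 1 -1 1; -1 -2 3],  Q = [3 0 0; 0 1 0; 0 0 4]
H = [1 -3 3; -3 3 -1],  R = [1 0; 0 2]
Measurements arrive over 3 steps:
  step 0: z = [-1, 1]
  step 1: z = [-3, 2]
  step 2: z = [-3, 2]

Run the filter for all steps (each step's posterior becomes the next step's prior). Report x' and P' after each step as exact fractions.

step 0: x' = [-390730/127273, -485330/127273, -401321/127273], P' = [764388/127273 968637/127273 710591/127273; 968637/127273 1290633/127273 970336/127273; 710591/127273 970336/127273 751221/127273]
step 1: x' = [-3156036949/4357610615, -5524286246/13072831845, -15273522631/13072831845], P' = [4436330931/4357610615 4000092318/4357610615 2272047133/4357610615; 4000092318/4357610615 15209219912/13072831845 10915988572/13072831845; 2272047133/4357610615 10915988572/13072831845 10030291307/13072831845]
step 2: x' = [-240585655894525/177920354286131, -223053260971163/177920354286131, -321254503793184/177920354286131], P' = [176027763236130/177920354286131 158705749763970/177920354286131 90130080867676/177920354286131; 158705749763970/177920354286131 202794291723782/177920354286131 146147001057154/177920354286131; 90130080867676/177920354286131 146147001057154/177920354286131 135106951691174/177920354286131]

step 0: x̄ = F·x = [-6, -6, -15]
step 0: P̄ = F·P·Fᵀ + Q = [64 17 31; 17 13 20; 31 20 68]
step 0: y = z − H·x̄ = [32, -14]
step 0: S = H·P̄·Hᵀ + R = [518 -379; -379 523]
step 0: K = P̄·Hᵀ·S⁻¹ = [-9750/127273 -48922/127273; 7746/127273 -2174/127273; 53246/127273 14007/127273]
step 0: x' = x̄ + K·y = [-390730/127273, -485330/127273, -401321/127273]
step 0: P' = (I − K·H)·P̄ = [764388/127273 968637/127273 710591/127273; 968637/127273 1290633/127273 970336/127273; 710591/127273 970336/127273 751221/127273]
step 1: x̄ = F·x = [-2470753/127273, -306721/127273, 157427/127273]
step 1: P̄ = F·P·Fᵀ + Q = [29714649/127273 3135452/127273 -2971473/127273; 3135452/127273 476751/127273 -328594/127273; -2971473/127273 -328594/127273 1163971/127273]
step 1: y = z − H·x̄ = [696490/127273, -6080123/127273]
step 1: S = H·P̄·Hᵀ + R = [13881562/127273 -33529593/127273; -33529593/127273 200845707/127273]
step 1: K = P̄·Hᵀ·S⁻¹ = [-747804624/4357610615 -1790381486/4357610615; -293139022/4357610615 -644579849/13072831845; 1386349868/4357610615 1134625106/13072831845]
step 1: x' = x̄ + K·y = [-3156036949/4357610615, -5524286246/13072831845, -15273522631/13072831845]
step 1: P' = (I − K·H)·P̄ = [4436330931/4357610615 4000092318/4357610615 2272047133/4357610615; 4000092318/4357610615 15209219912/13072831845 10915988572/13072831845; 2272047133/4357610615 10915988572/13072831845 10030291307/13072831845]
step 2: x̄ = F·x = [-70281075833/13072831845, -19217347232/13072831845, -25303884554/13072831845]
step 2: P̄ = F·P·Fᵀ + Q = [393227044418/13072831845 41748092492/13072831845 -39064729936/13072831845; 41748092492/13072831845 19421087603/13072831845 -5747616064/13072831845; -39064729936/13072831845 -5747616064/13072831845 92822218142/13072831845]
step 2: y = z − H·x̄ = [49322192264/13072831845, -152349406667/13072831845]
step 2: S = H·P̄·Hᵀ + R = [1035069782552/13072831845 -810284559611/13072831845; -810284559611/13072831845 2881432721933/13072831845]
step 2: K = P̄·Hᵀ·S⁻¹ = [-29699243452752/177920354286131 -71048060642078/177920354286131; -11236122235914/177920354286131 -6940687588859/177920354286131; 57009932769736/177920354286131 16471904438630/177920354286131]
step 2: x' = x̄ + K·y = [-240585655894525/177920354286131, -223053260971163/177920354286131, -321254503793184/177920354286131]
step 2: P' = (I − K·H)·P̄ = [176027763236130/177920354286131 158705749763970/177920354286131 90130080867676/177920354286131; 158705749763970/177920354286131 202794291723782/177920354286131 146147001057154/177920354286131; 90130080867676/177920354286131 146147001057154/177920354286131 135106951691174/177920354286131]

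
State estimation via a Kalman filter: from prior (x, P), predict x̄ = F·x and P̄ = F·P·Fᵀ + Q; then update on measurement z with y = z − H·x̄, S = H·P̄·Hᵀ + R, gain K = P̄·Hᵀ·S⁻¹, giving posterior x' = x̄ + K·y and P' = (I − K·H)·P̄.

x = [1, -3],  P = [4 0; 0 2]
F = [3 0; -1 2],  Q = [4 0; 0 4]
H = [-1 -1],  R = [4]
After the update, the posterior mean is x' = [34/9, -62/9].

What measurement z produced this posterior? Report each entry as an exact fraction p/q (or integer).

z = [3]

x̄ = F·x = [3, -7]
P̄ = F·P·Fᵀ + Q = [40 -12; -12 16]
S = H·P̄·Hᵀ + R = [36]
K = P̄·Hᵀ·S⁻¹ = [-7/9; -1/9]
x' − x̄ = [7/9, 1/9] = K·y
y = (KᵀK)⁻¹·Kᵀ·(x' − x̄) = [-1]
z = y + H·x̄ = [-1] + [4] = [3]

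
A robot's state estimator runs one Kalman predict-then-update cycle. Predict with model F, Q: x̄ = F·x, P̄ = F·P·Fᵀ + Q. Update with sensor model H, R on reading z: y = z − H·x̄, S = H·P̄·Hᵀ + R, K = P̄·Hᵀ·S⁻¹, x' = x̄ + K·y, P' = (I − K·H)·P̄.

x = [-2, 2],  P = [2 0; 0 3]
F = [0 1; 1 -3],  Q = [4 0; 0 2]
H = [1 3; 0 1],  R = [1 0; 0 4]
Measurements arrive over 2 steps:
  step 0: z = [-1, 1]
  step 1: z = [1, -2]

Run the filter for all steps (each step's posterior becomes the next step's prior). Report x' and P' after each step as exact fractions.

step 0: x̄ = F·x = [2, -8]
step 0: P̄ = F·P·Fᵀ + Q = [7 -9; -9 31]
step 0: y = z − H·x̄ = [21, 9]
step 0: S = H·P̄·Hᵀ + R = [233 84; 84 35]
step 0: K = P̄·Hᵀ·S⁻¹ = [8/157 -417/1099; 48/157 167/1099]
step 0: x' = x̄ + K·y = [-379/1099, -233/1099]
step 0: P' = (I − K·H)·P̄ = [5060/1099 -1668/1099; -1668/1099 668/1099]
step 1: x̄ = F·x = [-233/1099, 320/1099]
step 1: P̄ = F·P·Fᵀ + Q = [5064/1099 -3672/1099; -3672/1099 23278/1099]
step 1: y = z − H·x̄ = [372/1099, -2518/1099]
step 1: S = H·P̄·Hᵀ + R = [193633/1099 66162/1099; 66162/1099 27674/1099]
step 1: K = P̄·Hᵀ·S⁻¹ = [35592/446401 -144324/446401; 132324/446401 59135/446401]
step 1: x' = x̄ + K·y = [248077/446401, 39282/446401]
step 1: P' = (I − K·H)·P̄ = [1767480/446401 -577296/446401; -577296/446401 236540/446401]

step 0: x' = [-379/1099, -233/1099], P' = [5060/1099 -1668/1099; -1668/1099 668/1099]
step 1: x' = [248077/446401, 39282/446401], P' = [1767480/446401 -577296/446401; -577296/446401 236540/446401]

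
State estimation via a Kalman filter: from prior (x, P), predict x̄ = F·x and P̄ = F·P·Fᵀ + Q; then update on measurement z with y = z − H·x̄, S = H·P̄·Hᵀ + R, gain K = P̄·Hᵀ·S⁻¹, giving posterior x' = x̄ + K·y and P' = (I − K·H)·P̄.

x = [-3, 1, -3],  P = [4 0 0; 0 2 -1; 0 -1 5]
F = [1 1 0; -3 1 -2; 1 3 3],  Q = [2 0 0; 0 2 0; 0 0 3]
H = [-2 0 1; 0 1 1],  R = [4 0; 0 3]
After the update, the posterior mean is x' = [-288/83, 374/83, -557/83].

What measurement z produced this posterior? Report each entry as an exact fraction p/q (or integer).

z = [1, -3]

x̄ = F·x = [-2, 16, -9]
P̄ = F·P·Fᵀ + Q = [8 -8 7; -8 64 -33; 7 -33 52]
S = H·P̄·Hᵀ + R = [60 21; 21 53]
K = P̄·Hᵀ·S⁻¹ = [-152/913 43/913; -1552/2739 739/913; 1615/2739 114/913]
x' − x̄ = [-122/83, -954/83, 190/83] = K·y
y = (KᵀK)⁻¹·Kᵀ·(x' − x̄) = [6, -10]
z = y + H·x̄ = [6, -10] + [-5, 7] = [1, -3]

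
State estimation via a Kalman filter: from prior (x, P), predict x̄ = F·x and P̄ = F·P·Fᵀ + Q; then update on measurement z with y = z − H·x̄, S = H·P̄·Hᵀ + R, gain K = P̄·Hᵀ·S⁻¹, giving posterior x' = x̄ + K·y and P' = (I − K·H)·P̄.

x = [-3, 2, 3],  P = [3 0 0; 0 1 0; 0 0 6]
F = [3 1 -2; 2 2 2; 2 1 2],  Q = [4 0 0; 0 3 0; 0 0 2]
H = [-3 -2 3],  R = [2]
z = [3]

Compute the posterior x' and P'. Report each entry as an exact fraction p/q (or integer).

x' = [-409/123, 220/123, -674/615]
P' = [763/123 908/123 1345/123; 908/123 4969/123 4226/123; 1345/123 4226/123 20849/615]

x̄ = F·x = [-13, 4, 2]
P̄ = F·P·Fᵀ + Q = [56 -4 -5; -4 43 38; -5 38 39]
y = z − H·x̄ = [-34]
S = H·P̄·Hᵀ + R = [615]
K = P̄·Hᵀ·S⁻¹ = [-35/123; 8/123; 56/615]
x' = x̄ + K·y = [-409/123, 220/123, -674/615]
P' = (I − K·H)·P̄ = [763/123 908/123 1345/123; 908/123 4969/123 4226/123; 1345/123 4226/123 20849/615]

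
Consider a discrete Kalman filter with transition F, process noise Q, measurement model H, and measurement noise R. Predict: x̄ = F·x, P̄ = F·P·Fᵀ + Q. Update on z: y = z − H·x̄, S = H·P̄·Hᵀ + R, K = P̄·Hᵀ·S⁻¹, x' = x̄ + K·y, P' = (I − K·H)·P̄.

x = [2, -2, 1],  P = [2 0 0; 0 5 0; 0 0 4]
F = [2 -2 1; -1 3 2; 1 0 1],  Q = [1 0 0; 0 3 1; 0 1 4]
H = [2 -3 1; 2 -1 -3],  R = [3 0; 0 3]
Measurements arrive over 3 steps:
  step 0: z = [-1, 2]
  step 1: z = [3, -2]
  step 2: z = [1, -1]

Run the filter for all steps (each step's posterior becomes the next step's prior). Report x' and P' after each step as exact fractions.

step 0: x' = [152361/71957, 125357/71957, 19564/71957], P' = [680037/71957 532962/71957 285780/71957; 532962/71957 439020/71957 224391/71957; 285780/71957 224391/71957 140244/71957]
step 1: x' = [663321467/1314538423, -311293359/1314538423, 1385969627/1314538423], P' = [6919981081/1314538423 5530889561/1314538423 2973701470/1314538423; 5530889561/1314538423 4804789666/1314538423 2388597875/1314538423; 2973701470/1314538423 2388597875/1314538423 1645266127/1314538423]
step 2: x' = [40313097940921/16571475234947, 28459438214314/16571475234947, 23326646804658/16571475234947], P' = [74750551286770/16571475234947 59566540117271/16571475234947 31985789573143/16571475234947; 59566540117271/16571475234947 52306301275618/16571475234947 25634998653278/16571475234947; 31985789573143/16571475234947 25634998653278/16571475234947 18316375943056/16571475234947]

step 0: x̄ = F·x = [9, -6, 3]
step 0: P̄ = F·P·Fᵀ + Q = [33 -26 8; -26 66 7; 8 7 10]
step 0: y = z − H·x̄ = [-40, -13]
step 0: S = H·P̄·Hᵀ + R = [1041 532; 532 341]
step 0: K = P̄·Hᵀ·S⁻¹ = [15656/71957 -10076/71957; -8915/71957 -15423/71957; 12877/71957 -24521/71957]
step 0: x' = x̄ + K·y = [152361/71957, 125357/71957, 19564/71957]
step 0: P' = (I − K·H)·P̄ = [680037/71957 532962/71957 285780/71957; 532962/71957 439020/71957 224391/71957; 285780/71957 224391/71957 140244/71957]
step 1: x̄ = F·x = [73572/71957, 262838/71957, 171925/71957]
step 1: P̄ = F·P·Fᵀ + Q = [670289/71957 1182939/71957 842952/71957; 1182939/71957 3759864/71957 2230247/71957; 842952/71957 2230247/71957 1679669/71957]
step 1: y = z − H·x̄ = [685316/71957, 487555/71957]
step 1: S = H·P̄·Hᵀ + R = [14210530/71957 13928397/71957; 13928397/71957 20308214/71957]
step 1: K = P̄·Hᵀ·S⁻¹ = [73664983/1314538423 -204010603/1314538423; -321330667/1314538423 -302934723/1314538423; 142291814/1314538423 -458997772/1314538423]
step 1: x' = x̄ + K·y = [663321467/1314538423, -311293359/1314538423, 1385969627/1314538423]
step 1: P' = (I − K·H)·P̄ = [6919981081/1314538423 5530889561/1314538423 2973701470/1314538423; 5530889561/1314538423 4804789666/1314538423 2388597875/1314538423; 2973701470/1314538423 2388597875/1314538423 1645266127/1314538423]
step 2: x̄ = F·x = [3335199279/1314538423, 1174737710/1314538423, 2049291094/1314538423]
step 2: P̄ = F·P·Fᵀ + Q = [7952185430/1314538423 11401455119/1314538423 8567357827/1314538423; 11401455119/1314538423 44270799106/1314538423 24417253374/1314538423; 8567357827/1314538423 24417253374/1314538423 19770803840/1314538423]
step 2: y = z − H·x̄ = [-3880938099/1314538423, -662325989/1314538423]
step 2: S = H·P̄·Hᵀ + R = [204908802419/1314538423 175165682250/1314538423; 175165682250/1314538423 256049796499/1314538423]
step 2: K = P̄·Hᵀ·S⁻¹ = [929090598290/16571475234947 -2007602087720/16571475234947; -4050274979678/16571475234947 -3359405666970/16571475234947; 1794319709836/16571475234947 -5537515778720/16571475234947]
step 2: x' = x̄ + K·y = [40313097940921/16571475234947, 28459438214314/16571475234947, 23326646804658/16571475234947]
step 2: P' = (I − K·H)·P̄ = [74750551286770/16571475234947 59566540117271/16571475234947 31985789573143/16571475234947; 59566540117271/16571475234947 52306301275618/16571475234947 25634998653278/16571475234947; 31985789573143/16571475234947 25634998653278/16571475234947 18316375943056/16571475234947]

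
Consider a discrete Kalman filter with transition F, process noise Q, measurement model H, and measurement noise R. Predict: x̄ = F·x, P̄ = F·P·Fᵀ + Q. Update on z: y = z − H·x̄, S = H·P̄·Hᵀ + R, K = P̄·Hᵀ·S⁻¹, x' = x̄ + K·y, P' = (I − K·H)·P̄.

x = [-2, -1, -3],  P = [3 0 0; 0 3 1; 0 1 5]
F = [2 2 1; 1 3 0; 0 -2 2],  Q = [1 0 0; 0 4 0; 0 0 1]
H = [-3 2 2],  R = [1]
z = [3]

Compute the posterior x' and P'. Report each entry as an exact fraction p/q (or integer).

x' = [-273/41, -131/41, -216/41]
P' = [626/41 515/41 416/41; 515/41 2813/123 -514/123; 416/41 -514/123 2399/123]

x̄ = F·x = [-9, -5, -4]
P̄ = F·P·Fᵀ + Q = [34 27 0; 27 34 -12; 0 -12 25]
y = z − H·x̄ = [-6]
S = H·P̄·Hᵀ + R = [123]
K = P̄·Hᵀ·S⁻¹ = [-16/41; -37/123; 26/123]
x' = x̄ + K·y = [-273/41, -131/41, -216/41]
P' = (I − K·H)·P̄ = [626/41 515/41 416/41; 515/41 2813/123 -514/123; 416/41 -514/123 2399/123]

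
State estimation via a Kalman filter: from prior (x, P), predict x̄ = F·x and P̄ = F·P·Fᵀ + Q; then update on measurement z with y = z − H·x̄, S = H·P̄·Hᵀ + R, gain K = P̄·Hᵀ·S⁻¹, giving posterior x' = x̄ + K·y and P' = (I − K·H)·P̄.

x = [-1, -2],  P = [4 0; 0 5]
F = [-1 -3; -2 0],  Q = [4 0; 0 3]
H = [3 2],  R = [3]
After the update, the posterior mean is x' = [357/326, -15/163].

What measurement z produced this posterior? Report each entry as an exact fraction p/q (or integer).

x̄ = F·x = [7, 2]
P̄ = F·P·Fᵀ + Q = [53 8; 8 19]
S = H·P̄·Hᵀ + R = [652]
K = P̄·Hᵀ·S⁻¹ = [175/652; 31/326]
x' − x̄ = [-1925/326, -341/163] = K·y
y = (KᵀK)⁻¹·Kᵀ·(x' − x̄) = [-22]
z = y + H·x̄ = [-22] + [25] = [3]

z = [3]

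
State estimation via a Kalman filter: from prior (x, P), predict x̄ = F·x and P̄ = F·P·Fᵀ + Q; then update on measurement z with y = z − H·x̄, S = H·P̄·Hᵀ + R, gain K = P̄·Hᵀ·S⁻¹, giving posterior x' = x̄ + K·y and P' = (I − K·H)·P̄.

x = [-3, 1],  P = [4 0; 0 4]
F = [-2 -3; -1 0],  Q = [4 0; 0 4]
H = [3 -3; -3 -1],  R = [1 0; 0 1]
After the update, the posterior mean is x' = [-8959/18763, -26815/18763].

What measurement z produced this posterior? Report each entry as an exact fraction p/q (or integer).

z = [3, 3]

x̄ = F·x = [3, 3]
P̄ = F·P·Fᵀ + Q = [56 8; 8 8]
S = H·P̄·Hᵀ + R = [433 -432; -432 561]
K = P̄·Hᵀ·S⁻¹ = [1584/18763 -14000/56289; -4608/18763 -13856/56289]
x' − x̄ = [-65248/18763, -83104/18763] = K·y
y = (KᵀK)⁻¹·Kᵀ·(x' − x̄) = [3, 15]
z = y + H·x̄ = [3, 15] + [0, -12] = [3, 3]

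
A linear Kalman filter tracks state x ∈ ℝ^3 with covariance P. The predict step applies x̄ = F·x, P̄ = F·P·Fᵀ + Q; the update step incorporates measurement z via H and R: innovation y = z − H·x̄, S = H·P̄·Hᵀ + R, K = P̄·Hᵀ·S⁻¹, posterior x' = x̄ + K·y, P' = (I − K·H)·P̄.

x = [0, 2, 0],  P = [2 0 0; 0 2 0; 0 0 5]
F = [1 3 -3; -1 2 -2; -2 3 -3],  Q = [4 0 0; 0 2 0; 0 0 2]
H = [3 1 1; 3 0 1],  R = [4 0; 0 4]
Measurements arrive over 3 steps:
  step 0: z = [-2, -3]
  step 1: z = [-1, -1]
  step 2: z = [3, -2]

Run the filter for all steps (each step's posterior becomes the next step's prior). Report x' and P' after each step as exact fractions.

step 0: x' = [-3567/3959, 929/3959, 636/3959], P' = [6651/3959 -6184/3959 -14781/3959; -6184/3959 12088/3959 13236/3959; -14781/3959 13236/3959 38999/3959]
step 1: x' = [-3054695/3161023, 7677051/12644092, 4993800/3161023], P' = [3360160/3161023 -2912852/3161023 -6916696/3161023; -2912852/3161023 7553391/3161023 5499320/3161023; -6916696/3161023 5499320/3161023 18904092/3161023]
step 2: x' = [-28675772819/31445607268, 15588792725/7861401817, 72619987117/31445607268], P' = [7643219187/7861401817 -6595849224/7861401817 -15478885205/7861401817; -6595849224/7861401817 18195919968/7861401817 12111046620/7861401817; -15478885205/7861401817 12111046620/7861401817 42853872855/7861401817]

step 0: x̄ = F·x = [6, 4, 6]
step 0: P̄ = F·P·Fᵀ + Q = [69 40 59; 40 32 46; 59 46 73]
step 0: y = z − H·x̄ = [-30, -27]
step 0: S = H·P̄·Hᵀ + R = [1416 1214; 1214 1052]
step 0: K = P̄·Hᵀ·S⁻¹ = [-253/3959 1293/3959; 1693/3959 -1329/3959; 1973/3959 -1336/3959]
step 0: x' = x̄ + K·y = [-3567/3959, 929/3959, 636/3959]
step 0: P' = (I − K·H)·P̄ = [6651/3959 -6184/3959 -14781/3959; -6184/3959 12088/3959 13236/3959; -14781/3959 13236/3959 38999/3959]
step 1: x̄ = F·x = [-2688/3959, 4153/3959, 8013/3959]
step 1: P̄ = F·P·Fᵀ + Q = [295604/3959 132442/3959 182442/3959; 132442/3959 78641/3959 100813/3959; 182442/3959 100813/3959 152893/3959]
step 1: y = z − H·x̄ = [-8061/3959, -3908/3959]
step 1: S = H·P̄·Hᵀ + R = [4998736/3959 4406120/3959; 4406120/3959 3923817/3959]
step 1: K = P̄·Hᵀ·S⁻¹ = [62733/3161023 790946/3161023; 4314155/12644092 -809809/3161023; 913331/3161023 -461499/3161023]
step 1: x' = x̄ + K·y = [-3054695/3161023, 7677051/12644092, 4993800/3161023]
step 1: P' = (I − K·H)·P̄ = [3360160/3161023 -2912852/3161023 -6916696/3161023; -2912852/3161023 7553391/3161023 5499320/3161023; -6916696/3161023 5499320/3161023 18904092/3161023]
step 2: x̄ = F·x = [-49113227/12644092, -6188759/6322046, -12456887/12644092]
step 2: P̄ = F·P·Fᵀ + Q = [179156903/3161023 85389054/3161023 120397735/3161023; 85389054/3161023 55502202/3161023 71446470/3161023; 120397735/3161023 71446470/3161023 110846145/3161023]
step 2: y = z − H·x̄ = [105053181/6322046, 33627096/3161023]
step 2: S = H·P̄·Hᵀ + R = [3169018240/3161023 2773258314/3161023; 2773258314/3161023 2458288774/3161023]
step 2: K = P̄·Hᵀ·S⁻¹ = [12572399/462435401 1862693089/7861401817; 154697337/462435401 -1919125263/7861401817; 125415645/462435401 -895695690/7861401817]
step 2: x' = x̄ + K·y = [-28675772819/31445607268, 15588792725/7861401817, 72619987117/31445607268]
step 2: P' = (I − K·H)·P̄ = [7643219187/7861401817 -6595849224/7861401817 -15478885205/7861401817; -6595849224/7861401817 18195919968/7861401817 12111046620/7861401817; -15478885205/7861401817 12111046620/7861401817 42853872855/7861401817]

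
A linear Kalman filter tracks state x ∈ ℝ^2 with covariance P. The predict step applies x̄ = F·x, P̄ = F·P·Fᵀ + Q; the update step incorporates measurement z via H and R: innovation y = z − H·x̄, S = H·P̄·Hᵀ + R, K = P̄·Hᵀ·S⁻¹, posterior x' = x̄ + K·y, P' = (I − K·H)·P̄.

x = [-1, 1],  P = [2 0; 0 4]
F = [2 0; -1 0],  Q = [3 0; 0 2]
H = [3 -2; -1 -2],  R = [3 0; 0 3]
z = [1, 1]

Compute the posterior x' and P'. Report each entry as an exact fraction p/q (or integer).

x̄ = F·x = [-2, 1]
P̄ = F·P·Fᵀ + Q = [11 -4; -4 4]
y = z − H·x̄ = [9, 1]
S = H·P̄·Hᵀ + R = [166 -1; -1 14]
K = P̄·Hᵀ·S⁻¹ = [571/2323 -457/2323; -284/2323 -684/2323]
x' = x̄ + K·y = [36/2323, -917/2323]
P' = (I − K·H)·P̄ = [771/2323 300/2323; 300/2323 876/2323]

x' = [36/2323, -917/2323]
P' = [771/2323 300/2323; 300/2323 876/2323]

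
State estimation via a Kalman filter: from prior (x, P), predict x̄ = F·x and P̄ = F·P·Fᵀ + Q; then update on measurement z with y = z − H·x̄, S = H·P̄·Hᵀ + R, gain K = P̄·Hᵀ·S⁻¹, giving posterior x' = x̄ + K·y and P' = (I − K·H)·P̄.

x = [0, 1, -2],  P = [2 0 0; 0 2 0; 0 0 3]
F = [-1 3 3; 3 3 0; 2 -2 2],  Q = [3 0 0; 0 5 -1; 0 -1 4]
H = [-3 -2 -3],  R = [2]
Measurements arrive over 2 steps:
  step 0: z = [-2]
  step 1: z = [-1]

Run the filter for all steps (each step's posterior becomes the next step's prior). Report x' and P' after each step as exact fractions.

step 0: x̄ = F·x = [-3, 3, -6]
step 0: P̄ = F·P·Fᵀ + Q = [50 12 2; 12 41 -1; 2 -1 32]
step 0: y = z − H·x̄ = [-23]
step 0: S = H·P̄·Hᵀ + R = [1072]
step 0: K = P̄·Hᵀ·S⁻¹ = [-45/268; -115/1072; -25/268]
step 0: x' = x̄ + K·y = [231/268, 5861/1072, -1033/268]
step 0: P' = (I − K·H)·P̄ = [1325/67 -1959/268 -991/67; -1959/268 30727/1072 -3143/268; -991/67 -3143/268 1519/67]
step 1: x̄ = F·x = [4263/1072, 20355/1072, -9069/536]
step 1: P̄ = F·P·Fᵀ + Q = [435551/1072 -89925/1072 -103525/536; -89925/1072 331655/1072 -114401/536; -103525/536 -114401/536 86407/268]
step 1: y = z − H·x̄ = [-1987/1072]
step 1: S = H·P̄·Hᵀ + R = [807751/1072]
step 1: K = P̄·Hᵀ·S⁻¹ = [-505653/807751; 292871/807751; 41870/807751]
step 1: x' = x̄ + K·y = [4149417/807751, 14794624/807751, -13744574/807751]
step 1: P' = (I − K·H)·P̄ = [89675186/807751 70386279/807751 -136262270/807751; 70386279/807751 169889212/807751 -183841001/807751; -136262270/807751 -183841001/807751 258795024/807751]

step 0: x' = [231/268, 5861/1072, -1033/268], P' = [1325/67 -1959/268 -991/67; -1959/268 30727/1072 -3143/268; -991/67 -3143/268 1519/67]
step 1: x' = [4149417/807751, 14794624/807751, -13744574/807751], P' = [89675186/807751 70386279/807751 -136262270/807751; 70386279/807751 169889212/807751 -183841001/807751; -136262270/807751 -183841001/807751 258795024/807751]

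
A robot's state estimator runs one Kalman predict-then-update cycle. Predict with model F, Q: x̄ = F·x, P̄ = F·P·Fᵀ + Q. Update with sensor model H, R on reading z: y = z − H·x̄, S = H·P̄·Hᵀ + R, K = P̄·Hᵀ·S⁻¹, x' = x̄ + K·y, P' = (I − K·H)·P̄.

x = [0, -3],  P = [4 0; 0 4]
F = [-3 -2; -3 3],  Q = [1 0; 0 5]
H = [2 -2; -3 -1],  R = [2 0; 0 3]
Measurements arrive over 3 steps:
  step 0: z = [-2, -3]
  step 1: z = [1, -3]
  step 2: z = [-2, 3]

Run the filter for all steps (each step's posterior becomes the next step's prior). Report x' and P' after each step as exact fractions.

step 0: x' = [65620/127249, 183153/127249], P' = [27718/127249 11847/127249; 11847/127249 59286/127249]
step 1: x' = [173378312/245250567, 30206909/81750189], P' = [51319577/245250567 6865565/81750189; 6865565/81750189 12080945/27250063]
step 2: x' = [-2998109186/2759385185, -262062793/2759385185], P' = [5188181342/24834466665 694076717/8278155555; 694076717/8278155555 2445343489/5518770370]

step 0: x̄ = F·x = [6, -9]
step 0: P̄ = F·P·Fᵀ + Q = [53 12; 12 77]
step 0: y = z − H·x̄ = [-32, 6]
step 0: S = H·P̄·Hᵀ + R = [426 -116; -116 629]
step 0: K = P̄·Hᵀ·S⁻¹ = [15871/127249 -31667/127249; -47439/127249 -31609/127249]
step 0: x' = x̄ + K·y = [65620/127249, 183153/127249]
step 0: P' = (I − K·H)·P̄ = [27718/127249 11847/127249; 11847/127249 59286/127249]
step 1: x̄ = F·x = [-563166/127249, 352599/127249]
step 1: P̄ = F·P·Fᵀ + Q = [756019/127249 -141795/127249; -141795/127249 1206035/127249]
step 1: y = z − H·x̄ = [1958779/127249, -1718646/127249]
step 1: S = H·P̄·Hᵀ + R = [9237074/127249 -2691224/127249; -2691224/127249 7541183/127249]
step 1: K = P̄·Hᵀ·S⁻¹ = [30722882/245250567 -58185142/245250567; -29377270/81750189 -18946510/81750189]
step 1: x' = x̄ + K·y = [173378312/245250567, 30206909/81750189]
step 1: P' = (I − K·H)·P̄ = [51319577/245250567 6865565/81750189; 6865565/81750189 12080945/27250063]
step 2: x̄ = F·x = [-77930710/27250063, -82757585/81750189]
step 2: P̄ = F·P·Fᵀ + Q = [154355680/27250063 -28031658/27250063; -28031658/27250063 255105007/27250063]
step 2: y = z − H·x̄ = [138568712/81750189, -538883408/81750189]
step 2: S = H·P̄·Hᵀ + R = [1916596138/27250063 -528050698/27250063; -528050698/27250063 1557866368/27250063]
step 2: K = P̄·Hᵀ·S⁻¹ = [3105951191/24834466665 -5882258059/24834466665; -5947877033/16556311110 -3833496923/16556311110]
step 2: x' = x̄ + K·y = [-2998109186/2759385185, -262062793/2759385185]
step 2: P' = (I − K·H)·P̄ = [5188181342/24834466665 694076717/8278155555; 694076717/8278155555 2445343489/5518770370]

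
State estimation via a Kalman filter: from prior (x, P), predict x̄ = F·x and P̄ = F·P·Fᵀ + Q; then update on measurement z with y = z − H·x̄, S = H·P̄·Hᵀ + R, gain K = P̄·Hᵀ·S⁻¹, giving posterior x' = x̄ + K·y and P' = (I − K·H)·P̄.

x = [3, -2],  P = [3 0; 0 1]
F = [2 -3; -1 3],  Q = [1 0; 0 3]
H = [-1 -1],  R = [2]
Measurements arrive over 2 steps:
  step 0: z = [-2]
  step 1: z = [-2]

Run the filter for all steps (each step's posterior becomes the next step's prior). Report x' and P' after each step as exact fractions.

step 0: x̄ = F·x = [12, -9]
step 0: P̄ = F·P·Fᵀ + Q = [22 -15; -15 15]
step 0: y = z − H·x̄ = [1]
step 0: S = H·P̄·Hᵀ + R = [9]
step 0: K = P̄·Hᵀ·S⁻¹ = [-7/9; 0]
step 0: x' = x̄ + K·y = [101/9, -9]
step 0: P' = (I − K·H)·P̄ = [149/9 -15; -15 15]
step 1: x̄ = F·x = [445/9, -344/9]
step 1: P̄ = F·P·Fᵀ + Q = [3440/9 -2728/9; -2728/9 2201/9]
step 1: y = z − H·x̄ = [83/9]
step 1: S = H·P̄·Hᵀ + R = [203/9]
step 1: K = P̄·Hᵀ·S⁻¹ = [-712/203; 527/203]
step 1: x' = x̄ + K·y = [3471/203, -2899/203]
step 1: P' = (I − K·H)·P̄ = [21264/203 -19840/203; -19840/203 18786/203]

step 0: x' = [101/9, -9], P' = [149/9 -15; -15 15]
step 1: x' = [3471/203, -2899/203], P' = [21264/203 -19840/203; -19840/203 18786/203]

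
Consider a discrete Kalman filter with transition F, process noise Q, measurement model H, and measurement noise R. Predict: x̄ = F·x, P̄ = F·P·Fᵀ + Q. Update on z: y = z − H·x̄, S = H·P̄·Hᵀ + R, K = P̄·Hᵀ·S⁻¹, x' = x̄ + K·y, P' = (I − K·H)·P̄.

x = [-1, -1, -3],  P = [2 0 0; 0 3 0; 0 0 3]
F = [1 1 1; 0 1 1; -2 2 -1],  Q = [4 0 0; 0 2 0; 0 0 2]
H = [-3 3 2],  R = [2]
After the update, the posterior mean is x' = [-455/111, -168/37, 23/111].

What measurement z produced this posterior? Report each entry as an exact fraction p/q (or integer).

x̄ = F·x = [-5, -4, 3]
P̄ = F·P·Fᵀ + Q = [12 6 -1; 6 8 3; -1 3 25]
S = H·P̄·Hᵀ + R = [222]
K = P̄·Hᵀ·S⁻¹ = [-10/111; 2/37; 31/111]
x' − x̄ = [100/111, -20/37, -310/111] = K·y
y = (KᵀK)⁻¹·Kᵀ·(x' − x̄) = [-10]
z = y + H·x̄ = [-10] + [9] = [-1]

z = [-1]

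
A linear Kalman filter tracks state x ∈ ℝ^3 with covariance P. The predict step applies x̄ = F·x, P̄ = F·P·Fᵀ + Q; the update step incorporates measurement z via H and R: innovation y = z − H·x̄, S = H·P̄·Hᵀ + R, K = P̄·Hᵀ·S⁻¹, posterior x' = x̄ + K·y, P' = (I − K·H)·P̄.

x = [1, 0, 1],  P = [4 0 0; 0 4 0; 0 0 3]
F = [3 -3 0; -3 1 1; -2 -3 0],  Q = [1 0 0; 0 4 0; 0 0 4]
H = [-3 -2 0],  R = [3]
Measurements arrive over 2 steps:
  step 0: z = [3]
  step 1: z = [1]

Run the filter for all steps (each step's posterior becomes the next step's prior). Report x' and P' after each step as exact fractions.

step 0: x' = [-21/34, -9/17, -64/17], P' = [4727/272 -3453/136 -1029/68; -3453/136 2571/68 783/34; -1029/68 783/34 727/17]
step 1: x' = [571359/221957, -968653/221957, 832392/221957], P' = [11662355/221957 -17291421/221957 3924516/221957; -17291421/221957 25800228/221957 -5820798/221957; 3924516/221957 -5820798/221957 2882011/221957]

step 0: x̄ = F·x = [3, -2, -2]
step 0: P̄ = F·P·Fᵀ + Q = [73 -48 12; -48 47 12; 12 12 56]
step 0: y = z − H·x̄ = [8]
step 0: S = H·P̄·Hᵀ + R = [272]
step 0: K = P̄·Hᵀ·S⁻¹ = [-123/272; 25/136; -15/68]
step 0: x' = x̄ + K·y = [-21/34, -9/17, -64/17]
step 0: P' = (I − K·H)·P̄ = [4727/272 -3453/136 -1029/68; -3453/136 2571/68 783/34; -1029/68 783/34 727/17]
step 1: x̄ = F·x = [-9/34, -83/34, 48/17]
step 1: P̄ = F·P·Fᵀ + Q = [259679/272 -187407/272 5307/17; -187407/272 144207/272 -3837/17; 5307/17 -3837/17 1855/17]
step 1: y = z − H·x̄ = [-159/34]
step 1: S = H·P̄·Hᵀ + R = [665871/272]
step 1: K = P̄·Hᵀ·S⁻¹ = [-134741/221957; 91269/221957; -43984/221957]
step 1: x' = x̄ + K·y = [571359/221957, -968653/221957, 832392/221957]
step 1: P' = (I − K·H)·P̄ = [11662355/221957 -17291421/221957 3924516/221957; -17291421/221957 25800228/221957 -5820798/221957; 3924516/221957 -5820798/221957 2882011/221957]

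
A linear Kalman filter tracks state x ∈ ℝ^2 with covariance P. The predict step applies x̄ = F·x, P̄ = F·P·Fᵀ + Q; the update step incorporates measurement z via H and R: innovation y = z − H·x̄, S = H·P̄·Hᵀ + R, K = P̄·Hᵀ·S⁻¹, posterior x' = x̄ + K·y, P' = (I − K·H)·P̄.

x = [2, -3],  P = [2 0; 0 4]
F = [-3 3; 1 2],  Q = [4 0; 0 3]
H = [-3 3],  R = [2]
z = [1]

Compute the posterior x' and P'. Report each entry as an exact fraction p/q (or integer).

x' = [-1995/389, -1844/389]
P' = [8162/389 8082/389; 8082/389 8088/389]

x̄ = F·x = [-15, -4]
P̄ = F·P·Fᵀ + Q = [58 18; 18 21]
y = z − H·x̄ = [-32]
S = H·P̄·Hᵀ + R = [389]
K = P̄·Hᵀ·S⁻¹ = [-120/389; 9/389]
x' = x̄ + K·y = [-1995/389, -1844/389]
P' = (I − K·H)·P̄ = [8162/389 8082/389; 8082/389 8088/389]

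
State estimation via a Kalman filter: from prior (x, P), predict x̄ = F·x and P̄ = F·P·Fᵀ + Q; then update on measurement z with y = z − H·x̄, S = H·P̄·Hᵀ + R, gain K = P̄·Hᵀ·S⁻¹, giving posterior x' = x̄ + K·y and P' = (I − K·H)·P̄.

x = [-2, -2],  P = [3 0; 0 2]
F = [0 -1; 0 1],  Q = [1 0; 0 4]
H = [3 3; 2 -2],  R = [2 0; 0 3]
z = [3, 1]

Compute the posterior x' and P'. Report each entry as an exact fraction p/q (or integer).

x̄ = F·x = [2, -2]
P̄ = F·P·Fᵀ + Q = [3 -2; -2 6]
y = z − H·x̄ = [3, -7]
S = H·P̄·Hᵀ + R = [47 -18; -18 55]
K = P̄·Hᵀ·S⁻¹ = [345/2261 524/2261; 372/2261 -536/2261]
x' = x̄ + K·y = [1889/2261, 346/2261]
P' = (I − K·H)·P̄ = [508/2261 -278/2261; -278/2261 526/2261]

x' = [1889/2261, 346/2261]
P' = [508/2261 -278/2261; -278/2261 526/2261]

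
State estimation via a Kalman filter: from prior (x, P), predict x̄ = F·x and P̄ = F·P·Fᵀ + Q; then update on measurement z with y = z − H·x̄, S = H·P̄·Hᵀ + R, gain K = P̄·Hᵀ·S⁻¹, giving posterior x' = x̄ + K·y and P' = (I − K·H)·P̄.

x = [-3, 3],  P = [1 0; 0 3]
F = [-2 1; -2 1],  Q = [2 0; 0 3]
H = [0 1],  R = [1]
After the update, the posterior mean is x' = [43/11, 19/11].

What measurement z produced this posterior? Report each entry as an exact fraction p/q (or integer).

z = [1]

x̄ = F·x = [9, 9]
P̄ = F·P·Fᵀ + Q = [9 7; 7 10]
S = H·P̄·Hᵀ + R = [11]
K = P̄·Hᵀ·S⁻¹ = [7/11; 10/11]
x' − x̄ = [-56/11, -80/11] = K·y
y = (KᵀK)⁻¹·Kᵀ·(x' − x̄) = [-8]
z = y + H·x̄ = [-8] + [9] = [1]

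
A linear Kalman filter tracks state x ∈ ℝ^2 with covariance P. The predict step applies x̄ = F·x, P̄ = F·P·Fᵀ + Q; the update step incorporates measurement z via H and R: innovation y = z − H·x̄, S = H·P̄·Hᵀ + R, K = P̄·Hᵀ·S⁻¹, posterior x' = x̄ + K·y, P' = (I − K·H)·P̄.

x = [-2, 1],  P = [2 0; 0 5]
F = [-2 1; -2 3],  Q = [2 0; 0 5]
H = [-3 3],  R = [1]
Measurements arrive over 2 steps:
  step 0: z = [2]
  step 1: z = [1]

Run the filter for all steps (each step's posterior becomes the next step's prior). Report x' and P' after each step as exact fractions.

step 0: x̄ = F·x = [5, 7]
step 0: P̄ = F·P·Fᵀ + Q = [15 23; 23 58]
step 0: y = z − H·x̄ = [-4]
step 0: S = H·P̄·Hᵀ + R = [244]
step 0: K = P̄·Hᵀ·S⁻¹ = [6/61; 105/244]
step 0: x' = x̄ + K·y = [281/61, 322/61]
step 0: P' = (I − K·H)·P̄ = [771/61 773/61; 773/61 3127/244]
step 1: x̄ = F·x = [-240/61, 404/61]
step 1: P̄ = F·P·Fᵀ + Q = [3583/244 -3019/244; -3019/244 4595/244]
step 1: y = z − H·x̄ = [-1871/61]
step 1: S = H·P̄·Hᵀ + R = [32047/61]
step 1: K = P̄·Hᵀ·S⁻¹ = [-9903/64094; 11421/64094]
step 1: x' = x̄ + K·y = [51573/64094, 74185/64094]
step 1: P' = (I − K·H)·P̄ = [68668/32047 134035/64094; 134035/64094 68921/32047]

step 0: x' = [281/61, 322/61], P' = [771/61 773/61; 773/61 3127/244]
step 1: x' = [51573/64094, 74185/64094], P' = [68668/32047 134035/64094; 134035/64094 68921/32047]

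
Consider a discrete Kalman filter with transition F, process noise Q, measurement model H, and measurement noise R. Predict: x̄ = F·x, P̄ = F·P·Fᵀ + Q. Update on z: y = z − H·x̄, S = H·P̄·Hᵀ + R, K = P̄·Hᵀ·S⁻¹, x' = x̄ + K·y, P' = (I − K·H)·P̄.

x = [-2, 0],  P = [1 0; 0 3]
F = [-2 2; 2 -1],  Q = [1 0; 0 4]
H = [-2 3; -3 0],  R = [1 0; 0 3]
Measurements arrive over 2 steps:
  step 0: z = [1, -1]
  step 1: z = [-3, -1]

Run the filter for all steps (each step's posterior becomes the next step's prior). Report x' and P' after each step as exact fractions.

step 0: x' = [19/84, 293/672], P' = [25/84 4/21; 4/21 155/672]
step 1: x' = [1939/4930, -1064/1479], P' = [14762/56695 1898/11339; 1898/11339 7349/34017]

step 0: x̄ = F·x = [4, -4]
step 0: P̄ = F·P·Fᵀ + Q = [17 -10; -10 11]
step 0: y = z − H·x̄ = [21, 11]
step 0: S = H·P̄·Hᵀ + R = [288 192; 192 156]
step 0: K = P̄·Hᵀ·S⁻¹ = [-1/42 -25/84; 209/672 -4/21]
step 0: x' = x̄ + K·y = [19/84, 293/672]
step 0: P' = (I − K·H)·P̄ = [25/84 4/21; 4/21 155/672]
step 1: x̄ = F·x = [47/112, 11/672]
step 1: P̄ = F·P·Fᵀ + Q = [89/56 -57/112; -57/112 3131/672]
step 1: y = z − H·x̄ = [-495/224, 29/112]
step 1: S = H·P̄·Hᵀ + R = [12409/224 1581/112; 1581/112 969/56]
step 1: K = P̄·Hᵀ·S⁻¹ = [-62/3335 -14762/56695; 209/667 -1898/11339]
step 1: x' = x̄ + K·y = [1939/4930, -1064/1479]
step 1: P' = (I − K·H)·P̄ = [14762/56695 1898/11339; 1898/11339 7349/34017]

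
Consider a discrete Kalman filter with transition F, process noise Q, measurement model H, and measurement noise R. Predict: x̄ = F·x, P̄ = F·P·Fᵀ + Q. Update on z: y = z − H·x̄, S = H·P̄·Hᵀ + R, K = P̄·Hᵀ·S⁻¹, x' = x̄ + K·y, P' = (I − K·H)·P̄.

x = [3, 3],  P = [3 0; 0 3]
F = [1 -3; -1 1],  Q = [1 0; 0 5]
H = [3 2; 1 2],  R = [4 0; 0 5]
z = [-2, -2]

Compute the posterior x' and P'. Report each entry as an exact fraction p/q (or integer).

x̄ = F·x = [-6, 0]
P̄ = F·P·Fᵀ + Q = [31 -12; -12 11]
y = z − H·x̄ = [16, 4]
S = H·P̄·Hᵀ + R = [183 41; 41 32]
K = P̄·Hᵀ·S⁻¹ = [1921/4175 -1548/4175; -858/4175 2404/4175]
x' = x̄ + K·y = [-506/4175, -4112/4175]
P' = (I − K·H)·P̄ = [7712/4175 -7726/4175; -7726/4175 9873/4175]

x' = [-506/4175, -4112/4175]
P' = [7712/4175 -7726/4175; -7726/4175 9873/4175]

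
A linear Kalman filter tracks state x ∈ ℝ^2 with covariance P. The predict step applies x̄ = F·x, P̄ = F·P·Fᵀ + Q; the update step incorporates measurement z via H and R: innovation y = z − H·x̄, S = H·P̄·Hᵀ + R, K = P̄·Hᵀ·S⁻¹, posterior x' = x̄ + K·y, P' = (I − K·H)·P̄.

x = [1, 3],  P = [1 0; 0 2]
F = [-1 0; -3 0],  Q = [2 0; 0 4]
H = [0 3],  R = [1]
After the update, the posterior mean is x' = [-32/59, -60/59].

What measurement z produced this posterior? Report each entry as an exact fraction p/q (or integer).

z = [-3]

x̄ = F·x = [-1, -3]
P̄ = F·P·Fᵀ + Q = [3 3; 3 13]
S = H·P̄·Hᵀ + R = [118]
K = P̄·Hᵀ·S⁻¹ = [9/118; 39/118]
x' − x̄ = [27/59, 117/59] = K·y
y = (KᵀK)⁻¹·Kᵀ·(x' − x̄) = [6]
z = y + H·x̄ = [6] + [-9] = [-3]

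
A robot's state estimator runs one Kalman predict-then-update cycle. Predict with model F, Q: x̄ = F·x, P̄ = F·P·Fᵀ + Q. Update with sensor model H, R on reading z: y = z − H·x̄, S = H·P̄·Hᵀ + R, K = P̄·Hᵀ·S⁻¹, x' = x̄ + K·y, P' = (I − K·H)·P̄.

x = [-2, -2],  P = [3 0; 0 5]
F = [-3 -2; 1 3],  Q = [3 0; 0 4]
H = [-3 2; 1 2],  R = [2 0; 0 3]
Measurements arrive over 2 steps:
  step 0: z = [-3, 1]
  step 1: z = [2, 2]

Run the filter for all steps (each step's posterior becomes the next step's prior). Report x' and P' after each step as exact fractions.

step 0: x' = [18783/18161, 5/508], P' = [5470/18161 26/127; 26/127 221/508]
step 1: x' = [-30670331/163627198, 261067363/327254396], P' = [22993367/81813599 29422735/163627198; 29422735/163627198 131216585/327254396]

step 0: x̄ = F·x = [10, -8]
step 0: P̄ = F·P·Fᵀ + Q = [50 -39; -39 52]
step 0: y = z − H·x̄ = [43, 7]
step 0: S = H·P̄·Hᵀ + R = [1128 214; 214 105]
step 0: K = P̄·Hᵀ·S⁻¹ = [-4487/18161 4302/18161; 65/508 91/254]
step 0: x' = x̄ + K·y = [18783/18161, 5/508]
step 0: P' = (I − K·H)·P̄ = [5470/18161 26/127; 26/127 221/508]
step 1: x̄ = F·x = [-113413/36322, 77277/72644]
step 1: P̄ = F·P·Fᵀ + Q = [179932/18161 -209425/36322; -209425/36322 686115/72644]
step 1: y = z − H·x̄ = [-15676/1651, 54390/18161]
step 1: S = H·P̄·Hᵀ + R = [327125/1651 51379/1651; 51379/1651 501680/18161]
step 1: K = P̄·Hᵀ·S⁻¹ = [-19778683/81813599 17472034/81813599; 10737095/81813599 26773220/81813599]
step 1: x' = x̄ + K·y = [-30670331/163627198, 261067363/327254396]
step 1: P' = (I − K·H)·P̄ = [22993367/81813599 29422735/163627198; 29422735/163627198 131216585/327254396]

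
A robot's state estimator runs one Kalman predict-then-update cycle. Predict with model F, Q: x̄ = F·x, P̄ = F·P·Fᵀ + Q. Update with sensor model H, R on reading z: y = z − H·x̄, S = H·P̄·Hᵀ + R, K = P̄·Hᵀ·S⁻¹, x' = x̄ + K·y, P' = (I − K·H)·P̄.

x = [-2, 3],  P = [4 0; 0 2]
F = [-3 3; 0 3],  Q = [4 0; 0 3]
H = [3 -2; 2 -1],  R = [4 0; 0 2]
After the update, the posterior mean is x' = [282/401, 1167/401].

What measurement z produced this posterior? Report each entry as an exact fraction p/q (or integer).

x̄ = F·x = [15, 9]
P̄ = F·P·Fᵀ + Q = [58 18; 18 21]
S = H·P̄·Hᵀ + R = [394 264; 264 183]
K = P̄·Hᵀ·S⁻¹ = [-103/401 1090/1203; -294/401 457/401]
x' − x̄ = [-5733/401, -2442/401] = K·y
y = (KᵀK)⁻¹·Kᵀ·(x' − x̄) = [-29, -24]
z = y + H·x̄ = [-29, -24] + [27, 21] = [-2, -3]

z = [-2, -3]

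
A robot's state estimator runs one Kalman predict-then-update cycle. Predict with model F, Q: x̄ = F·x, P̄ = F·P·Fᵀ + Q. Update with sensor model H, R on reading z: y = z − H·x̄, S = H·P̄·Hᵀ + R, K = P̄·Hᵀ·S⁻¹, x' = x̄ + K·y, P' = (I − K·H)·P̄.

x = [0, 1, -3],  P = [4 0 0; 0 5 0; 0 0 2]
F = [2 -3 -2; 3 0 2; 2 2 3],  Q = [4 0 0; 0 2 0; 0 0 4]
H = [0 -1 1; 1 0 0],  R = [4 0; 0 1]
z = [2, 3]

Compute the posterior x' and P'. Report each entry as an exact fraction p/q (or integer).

x' = [143/50, -467/75, -391/75]
P' = [24/25 13/75 -1/75; 13/75 9556/225 9488/225; -1/75 9488/225 10024/225]

x̄ = F·x = [3, -6, -7]
P̄ = F·P·Fᵀ + Q = [73 16 -26; 16 46 36; -26 36 58]
y = z − H·x̄ = [3, 0]
S = H·P̄·Hᵀ + R = [36 -42; -42 74]
K = P̄·Hᵀ·S⁻¹ = [-7/150 24/25; -17/225 13/75; 134/225 -1/75]
x' = x̄ + K·y = [143/50, -467/75, -391/75]
P' = (I − K·H)·P̄ = [24/25 13/75 -1/75; 13/75 9556/225 9488/225; -1/75 9488/225 10024/225]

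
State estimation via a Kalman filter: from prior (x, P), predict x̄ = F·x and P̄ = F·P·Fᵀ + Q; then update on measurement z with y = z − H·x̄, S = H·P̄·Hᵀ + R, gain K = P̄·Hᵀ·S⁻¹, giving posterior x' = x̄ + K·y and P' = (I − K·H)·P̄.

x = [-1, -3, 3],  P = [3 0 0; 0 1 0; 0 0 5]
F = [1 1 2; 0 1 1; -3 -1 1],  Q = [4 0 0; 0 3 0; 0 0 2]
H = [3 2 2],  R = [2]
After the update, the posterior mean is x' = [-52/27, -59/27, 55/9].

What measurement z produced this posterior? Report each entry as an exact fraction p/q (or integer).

x̄ = F·x = [2, 0, 9]
P̄ = F·P·Fᵀ + Q = [28 11 0; 11 9 4; 0 4 35]
S = H·P̄·Hᵀ + R = [594]
K = P̄·Hᵀ·S⁻¹ = [53/297; 59/594; 13/99]
x' − x̄ = [-106/27, -59/27, -26/9] = K·y
y = (KᵀK)⁻¹·Kᵀ·(x' − x̄) = [-22]
z = y + H·x̄ = [-22] + [24] = [2]

z = [2]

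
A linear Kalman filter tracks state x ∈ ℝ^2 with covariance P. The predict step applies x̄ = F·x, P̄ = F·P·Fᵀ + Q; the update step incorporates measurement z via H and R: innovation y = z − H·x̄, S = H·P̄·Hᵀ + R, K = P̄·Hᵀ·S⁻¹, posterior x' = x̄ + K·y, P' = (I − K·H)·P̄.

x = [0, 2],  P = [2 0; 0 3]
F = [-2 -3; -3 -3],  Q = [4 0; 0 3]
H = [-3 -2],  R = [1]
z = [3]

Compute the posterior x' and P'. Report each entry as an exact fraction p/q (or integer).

x̄ = F·x = [-6, -6]
P̄ = F·P·Fᵀ + Q = [39 39; 39 48]
y = z − H·x̄ = [-27]
S = H·P̄·Hᵀ + R = [1012]
K = P̄·Hᵀ·S⁻¹ = [-195/1012; -213/1012]
x' = x̄ + K·y = [-807/1012, -321/1012]
P' = (I − K·H)·P̄ = [1443/1012 -2067/1012; -2067/1012 3207/1012]

x' = [-807/1012, -321/1012]
P' = [1443/1012 -2067/1012; -2067/1012 3207/1012]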